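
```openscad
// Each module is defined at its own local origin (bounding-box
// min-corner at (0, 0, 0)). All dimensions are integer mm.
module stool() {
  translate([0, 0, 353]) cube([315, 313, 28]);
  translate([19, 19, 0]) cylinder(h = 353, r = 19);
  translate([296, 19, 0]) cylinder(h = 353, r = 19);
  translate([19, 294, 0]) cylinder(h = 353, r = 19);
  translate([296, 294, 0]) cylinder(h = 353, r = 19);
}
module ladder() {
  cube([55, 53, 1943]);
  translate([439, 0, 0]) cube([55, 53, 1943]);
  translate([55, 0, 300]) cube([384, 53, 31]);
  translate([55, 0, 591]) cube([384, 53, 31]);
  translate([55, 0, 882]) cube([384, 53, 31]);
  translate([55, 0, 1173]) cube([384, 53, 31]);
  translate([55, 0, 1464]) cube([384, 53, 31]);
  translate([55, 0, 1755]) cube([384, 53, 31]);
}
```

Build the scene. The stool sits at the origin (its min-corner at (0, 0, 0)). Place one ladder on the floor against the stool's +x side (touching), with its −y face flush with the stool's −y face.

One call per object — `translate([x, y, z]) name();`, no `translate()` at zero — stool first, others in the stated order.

stool();
translate([315, 0, 0]) ladder();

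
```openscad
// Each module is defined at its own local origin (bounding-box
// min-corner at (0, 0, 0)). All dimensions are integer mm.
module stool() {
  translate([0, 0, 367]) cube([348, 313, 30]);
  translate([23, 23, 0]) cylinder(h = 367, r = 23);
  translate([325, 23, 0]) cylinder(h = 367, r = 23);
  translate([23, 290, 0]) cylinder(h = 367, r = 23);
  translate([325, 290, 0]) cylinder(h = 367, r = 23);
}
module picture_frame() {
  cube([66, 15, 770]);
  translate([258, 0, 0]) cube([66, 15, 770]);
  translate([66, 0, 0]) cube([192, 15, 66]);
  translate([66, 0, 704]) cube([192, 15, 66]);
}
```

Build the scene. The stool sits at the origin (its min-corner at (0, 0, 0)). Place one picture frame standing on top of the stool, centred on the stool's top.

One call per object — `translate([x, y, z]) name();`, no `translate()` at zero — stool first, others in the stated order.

stool();
translate([12, 149, 397]) picture_frame();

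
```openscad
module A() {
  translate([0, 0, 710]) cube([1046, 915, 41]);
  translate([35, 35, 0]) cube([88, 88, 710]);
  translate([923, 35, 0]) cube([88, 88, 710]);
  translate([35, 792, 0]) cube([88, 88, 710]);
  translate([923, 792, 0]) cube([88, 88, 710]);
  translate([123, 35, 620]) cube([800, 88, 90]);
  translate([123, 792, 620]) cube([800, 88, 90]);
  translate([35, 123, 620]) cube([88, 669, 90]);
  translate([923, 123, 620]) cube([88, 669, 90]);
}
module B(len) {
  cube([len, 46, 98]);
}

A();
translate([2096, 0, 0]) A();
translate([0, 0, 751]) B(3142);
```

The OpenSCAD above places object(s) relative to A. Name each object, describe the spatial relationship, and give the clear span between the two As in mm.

A is a table. B is a beam. A beam spans the tops of two tables. The clear span between the two tables is 1050 mm.

Second table starts at x = 2096; first ends at x = 1046; clear span = 2096 − 1046 = 1050 mm.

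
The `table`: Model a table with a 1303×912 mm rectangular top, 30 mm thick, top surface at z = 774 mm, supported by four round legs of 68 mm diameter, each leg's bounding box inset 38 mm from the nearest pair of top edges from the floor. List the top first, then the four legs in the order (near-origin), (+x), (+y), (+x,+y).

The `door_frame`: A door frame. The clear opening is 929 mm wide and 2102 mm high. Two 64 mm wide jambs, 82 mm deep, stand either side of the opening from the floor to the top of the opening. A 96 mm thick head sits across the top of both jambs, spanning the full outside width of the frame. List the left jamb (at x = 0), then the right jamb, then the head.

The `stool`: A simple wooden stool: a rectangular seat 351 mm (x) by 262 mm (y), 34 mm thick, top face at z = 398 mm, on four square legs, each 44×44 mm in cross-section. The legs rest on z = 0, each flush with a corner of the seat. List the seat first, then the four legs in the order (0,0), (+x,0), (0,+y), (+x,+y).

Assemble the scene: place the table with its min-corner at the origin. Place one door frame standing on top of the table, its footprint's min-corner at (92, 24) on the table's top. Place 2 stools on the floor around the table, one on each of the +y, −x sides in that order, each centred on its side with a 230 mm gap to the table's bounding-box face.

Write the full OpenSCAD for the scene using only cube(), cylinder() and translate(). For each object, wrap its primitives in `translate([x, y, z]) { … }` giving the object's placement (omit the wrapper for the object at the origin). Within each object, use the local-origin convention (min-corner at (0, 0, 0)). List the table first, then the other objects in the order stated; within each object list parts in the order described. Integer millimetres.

translate([0, 0, 744]) cube([1303, 912, 30]);
translate([72, 72, 0]) cylinder(h = 744, r = 34);
translate([1231, 72, 0]) cylinder(h = 744, r = 34);
translate([72, 840, 0]) cylinder(h = 744, r = 34);
translate([1231, 840, 0]) cylinder(h = 744, r = 34);
translate([92, 24, 774]) {
  cube([64, 82, 2102]);
  translate([993, 0, 0]) cube([64, 82, 2102]);
  translate([0, 0, 2102]) cube([1057, 82, 96]);
}
translate([476, 1142, 0]) {
  translate([0, 0, 364]) cube([351, 262, 34]);
  cube([44, 44, 364]);
  translate([307, 0, 0]) cube([44, 44, 364]);
  translate([0, 218, 0]) cube([44, 44, 364]);
  translate([307, 218, 0]) cube([44, 44, 364]);
}
translate([-581, 325, 0]) {
  translate([0, 0, 364]) cube([351, 262, 34]);
  cube([44, 44, 364]);
  translate([307, 0, 0]) cube([44, 44, 364]);
  translate([0, 218, 0]) cube([44, 44, 364]);
  translate([307, 218, 0]) cube([44, 44, 364]);
}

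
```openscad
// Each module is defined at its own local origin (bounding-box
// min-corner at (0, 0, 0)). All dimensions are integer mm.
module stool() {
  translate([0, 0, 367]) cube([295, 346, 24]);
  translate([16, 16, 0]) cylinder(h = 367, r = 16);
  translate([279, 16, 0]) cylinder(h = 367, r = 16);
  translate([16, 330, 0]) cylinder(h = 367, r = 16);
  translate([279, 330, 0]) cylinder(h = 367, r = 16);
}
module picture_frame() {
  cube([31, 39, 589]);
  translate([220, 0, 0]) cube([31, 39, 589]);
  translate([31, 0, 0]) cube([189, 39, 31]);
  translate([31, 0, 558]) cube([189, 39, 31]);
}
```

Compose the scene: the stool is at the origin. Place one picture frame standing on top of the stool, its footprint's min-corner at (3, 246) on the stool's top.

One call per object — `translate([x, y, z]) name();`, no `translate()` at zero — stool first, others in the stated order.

stool();
translate([3, 246, 391]) picture_frame();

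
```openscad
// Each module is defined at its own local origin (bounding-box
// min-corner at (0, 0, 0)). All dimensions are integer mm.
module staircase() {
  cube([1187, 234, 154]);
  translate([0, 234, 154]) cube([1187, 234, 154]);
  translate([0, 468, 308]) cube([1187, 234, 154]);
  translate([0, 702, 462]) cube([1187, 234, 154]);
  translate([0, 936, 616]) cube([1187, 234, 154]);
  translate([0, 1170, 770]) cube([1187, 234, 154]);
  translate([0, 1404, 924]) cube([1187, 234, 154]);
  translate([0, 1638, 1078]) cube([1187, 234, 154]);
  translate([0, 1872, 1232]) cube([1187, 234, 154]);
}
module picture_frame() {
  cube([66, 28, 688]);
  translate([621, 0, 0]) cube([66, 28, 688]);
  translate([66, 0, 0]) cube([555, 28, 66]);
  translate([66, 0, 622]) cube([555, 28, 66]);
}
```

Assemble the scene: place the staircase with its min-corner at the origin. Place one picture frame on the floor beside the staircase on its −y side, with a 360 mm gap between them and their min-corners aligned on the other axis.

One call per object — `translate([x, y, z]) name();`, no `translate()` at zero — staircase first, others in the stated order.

staircase();
translate([0, -388, 0]) picture_frame();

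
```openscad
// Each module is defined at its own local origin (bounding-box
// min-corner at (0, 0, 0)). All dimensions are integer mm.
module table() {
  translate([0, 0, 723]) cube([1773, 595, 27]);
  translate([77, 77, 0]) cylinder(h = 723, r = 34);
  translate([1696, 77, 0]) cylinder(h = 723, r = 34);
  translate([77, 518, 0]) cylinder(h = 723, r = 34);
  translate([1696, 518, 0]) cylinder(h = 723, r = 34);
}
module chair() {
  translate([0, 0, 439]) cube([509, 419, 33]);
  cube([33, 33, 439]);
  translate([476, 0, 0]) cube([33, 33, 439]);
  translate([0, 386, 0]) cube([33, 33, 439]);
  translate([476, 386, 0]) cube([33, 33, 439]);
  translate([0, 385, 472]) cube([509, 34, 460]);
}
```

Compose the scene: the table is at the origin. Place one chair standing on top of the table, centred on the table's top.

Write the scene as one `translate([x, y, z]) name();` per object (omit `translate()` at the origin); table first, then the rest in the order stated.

table();
translate([632, 88, 750]) chair();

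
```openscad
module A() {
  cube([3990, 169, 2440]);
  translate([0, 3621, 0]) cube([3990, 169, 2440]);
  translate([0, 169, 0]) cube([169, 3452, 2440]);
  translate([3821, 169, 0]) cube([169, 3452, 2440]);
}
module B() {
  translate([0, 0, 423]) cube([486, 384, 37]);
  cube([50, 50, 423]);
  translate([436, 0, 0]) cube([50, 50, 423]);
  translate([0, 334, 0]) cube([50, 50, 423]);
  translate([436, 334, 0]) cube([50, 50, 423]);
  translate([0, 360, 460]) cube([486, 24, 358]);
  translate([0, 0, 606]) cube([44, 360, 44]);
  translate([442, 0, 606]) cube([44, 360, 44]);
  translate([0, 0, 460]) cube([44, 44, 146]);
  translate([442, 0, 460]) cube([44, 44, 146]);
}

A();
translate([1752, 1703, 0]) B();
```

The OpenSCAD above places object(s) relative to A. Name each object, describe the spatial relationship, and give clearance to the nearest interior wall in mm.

A is a house frame. B is a chair. The chair sits inside the house frame, centred. The clearance to the nearest interior wall is 1534 mm.

Clearances: x = 1583, y = 1534; minimum 1534 mm.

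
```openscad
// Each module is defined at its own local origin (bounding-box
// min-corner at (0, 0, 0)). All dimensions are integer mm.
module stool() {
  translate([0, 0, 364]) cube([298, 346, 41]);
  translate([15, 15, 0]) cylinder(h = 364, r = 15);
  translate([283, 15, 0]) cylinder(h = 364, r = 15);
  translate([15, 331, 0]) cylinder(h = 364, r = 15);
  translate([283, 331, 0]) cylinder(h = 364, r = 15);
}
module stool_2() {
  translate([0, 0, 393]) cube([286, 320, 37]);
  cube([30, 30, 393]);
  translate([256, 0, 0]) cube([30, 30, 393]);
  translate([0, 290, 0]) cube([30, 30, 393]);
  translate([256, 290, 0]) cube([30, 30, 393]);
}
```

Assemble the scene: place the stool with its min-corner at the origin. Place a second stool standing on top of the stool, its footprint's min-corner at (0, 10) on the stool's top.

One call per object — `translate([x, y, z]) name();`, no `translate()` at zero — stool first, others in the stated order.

stool();
translate([0, 10, 405]) stool_2();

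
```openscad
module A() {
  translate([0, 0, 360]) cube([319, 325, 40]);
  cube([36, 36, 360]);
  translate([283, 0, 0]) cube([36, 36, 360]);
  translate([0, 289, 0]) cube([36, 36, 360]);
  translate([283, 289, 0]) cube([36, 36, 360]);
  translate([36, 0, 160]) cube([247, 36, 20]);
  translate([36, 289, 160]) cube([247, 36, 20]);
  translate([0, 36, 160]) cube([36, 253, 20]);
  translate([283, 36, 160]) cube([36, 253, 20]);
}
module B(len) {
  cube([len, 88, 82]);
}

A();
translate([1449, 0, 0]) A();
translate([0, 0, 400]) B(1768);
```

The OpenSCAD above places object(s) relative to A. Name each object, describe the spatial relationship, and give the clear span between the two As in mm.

A is a stool. B is a beam. A beam spans the tops of two stools. The clear span between the two stools is 1130 mm.

Second stool starts at x = 1449; first ends at x = 319; clear span = 1449 − 319 = 1130 mm.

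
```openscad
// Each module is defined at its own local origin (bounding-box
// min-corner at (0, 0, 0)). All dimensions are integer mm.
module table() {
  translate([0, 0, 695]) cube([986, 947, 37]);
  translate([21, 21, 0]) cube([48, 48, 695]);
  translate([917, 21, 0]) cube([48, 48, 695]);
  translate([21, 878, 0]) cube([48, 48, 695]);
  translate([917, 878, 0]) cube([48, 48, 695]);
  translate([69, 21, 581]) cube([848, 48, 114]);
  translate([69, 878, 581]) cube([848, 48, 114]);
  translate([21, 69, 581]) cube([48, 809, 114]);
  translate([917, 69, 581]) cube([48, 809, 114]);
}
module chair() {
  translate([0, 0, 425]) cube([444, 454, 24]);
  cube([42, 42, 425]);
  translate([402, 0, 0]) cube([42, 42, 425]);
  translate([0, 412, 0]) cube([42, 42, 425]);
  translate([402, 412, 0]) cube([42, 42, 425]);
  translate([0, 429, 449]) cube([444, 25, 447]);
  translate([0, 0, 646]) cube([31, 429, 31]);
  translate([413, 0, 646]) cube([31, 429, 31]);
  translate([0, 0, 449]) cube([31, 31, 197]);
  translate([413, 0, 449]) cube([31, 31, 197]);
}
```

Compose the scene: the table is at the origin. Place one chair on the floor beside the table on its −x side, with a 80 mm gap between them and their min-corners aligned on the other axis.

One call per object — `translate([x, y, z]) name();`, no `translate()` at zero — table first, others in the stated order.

table();
translate([-524, 0, 0]) chair();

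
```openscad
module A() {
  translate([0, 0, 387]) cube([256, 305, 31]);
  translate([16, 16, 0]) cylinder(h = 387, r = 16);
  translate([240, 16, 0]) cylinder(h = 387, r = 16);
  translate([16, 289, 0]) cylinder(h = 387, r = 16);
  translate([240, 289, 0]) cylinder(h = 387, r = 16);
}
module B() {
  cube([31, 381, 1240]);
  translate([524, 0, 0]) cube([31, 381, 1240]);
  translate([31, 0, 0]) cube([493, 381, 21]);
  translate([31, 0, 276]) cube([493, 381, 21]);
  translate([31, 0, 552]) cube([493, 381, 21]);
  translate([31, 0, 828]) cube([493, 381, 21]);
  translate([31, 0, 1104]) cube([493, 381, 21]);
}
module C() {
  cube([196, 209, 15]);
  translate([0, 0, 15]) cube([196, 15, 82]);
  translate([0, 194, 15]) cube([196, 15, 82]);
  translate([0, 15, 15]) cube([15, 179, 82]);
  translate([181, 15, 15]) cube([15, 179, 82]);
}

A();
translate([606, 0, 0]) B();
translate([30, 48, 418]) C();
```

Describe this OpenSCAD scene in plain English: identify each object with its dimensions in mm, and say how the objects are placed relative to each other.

A is a four-legged stool. The seat is 256×305 mm, 31 mm thick, top at z = 418 mm. It stands on four round legs, each 32 mm in diameter, from z = 0 to the seat underside, each leg's axis is inset half a diameter from the nearest pair of seat edges (so the leg's bounding box is flush with the corner).

B is an open bookshelf. Two side panels, each 31 mm thick, 381 mm deep and 1240 mm tall, stand 555 mm apart (outside-to-outside). Between them sit 5 shelves, each 21 mm thick and 381 mm deep, spanning the full gap between the sides. The bottom shelf rests on the floor (its underside at z = 0) and the clear gap between one shelf's top and the next shelf's underside is 255 mm.

C is an open-topped rectangular box: outside dimensions 196×209×97 mm, with a uniform wall and base thickness of 15 mm. The base is a full 196×209 slab on the floor; four walls sit on top of the base. The front and back walls (the −y and +y sides) span the full width; the two side walls fit between them.

The bookshelf is on the floor beside the stool on its +x side. The open box is on top of the stool, centred.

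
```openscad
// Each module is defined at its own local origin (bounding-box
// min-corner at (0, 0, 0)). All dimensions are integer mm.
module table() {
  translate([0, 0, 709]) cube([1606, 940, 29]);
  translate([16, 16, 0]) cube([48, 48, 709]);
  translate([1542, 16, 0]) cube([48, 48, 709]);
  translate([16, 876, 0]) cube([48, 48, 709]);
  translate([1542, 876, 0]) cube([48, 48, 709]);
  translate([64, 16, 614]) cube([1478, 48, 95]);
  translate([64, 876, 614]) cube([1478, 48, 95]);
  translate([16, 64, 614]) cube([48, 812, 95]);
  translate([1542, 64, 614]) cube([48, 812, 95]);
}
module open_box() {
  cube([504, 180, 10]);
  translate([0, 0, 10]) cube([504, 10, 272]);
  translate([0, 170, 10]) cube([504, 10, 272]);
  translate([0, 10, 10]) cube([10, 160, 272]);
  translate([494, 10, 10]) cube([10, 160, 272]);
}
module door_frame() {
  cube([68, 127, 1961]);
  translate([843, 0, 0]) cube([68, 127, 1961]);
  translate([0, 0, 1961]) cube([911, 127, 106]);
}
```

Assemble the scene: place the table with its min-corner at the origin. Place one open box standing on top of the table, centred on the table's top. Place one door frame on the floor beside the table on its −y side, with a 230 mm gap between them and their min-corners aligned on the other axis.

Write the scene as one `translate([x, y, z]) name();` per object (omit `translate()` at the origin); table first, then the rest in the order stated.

table();
translate([551, 380, 738]) open_box();
translate([0, -357, 0]) door_frame();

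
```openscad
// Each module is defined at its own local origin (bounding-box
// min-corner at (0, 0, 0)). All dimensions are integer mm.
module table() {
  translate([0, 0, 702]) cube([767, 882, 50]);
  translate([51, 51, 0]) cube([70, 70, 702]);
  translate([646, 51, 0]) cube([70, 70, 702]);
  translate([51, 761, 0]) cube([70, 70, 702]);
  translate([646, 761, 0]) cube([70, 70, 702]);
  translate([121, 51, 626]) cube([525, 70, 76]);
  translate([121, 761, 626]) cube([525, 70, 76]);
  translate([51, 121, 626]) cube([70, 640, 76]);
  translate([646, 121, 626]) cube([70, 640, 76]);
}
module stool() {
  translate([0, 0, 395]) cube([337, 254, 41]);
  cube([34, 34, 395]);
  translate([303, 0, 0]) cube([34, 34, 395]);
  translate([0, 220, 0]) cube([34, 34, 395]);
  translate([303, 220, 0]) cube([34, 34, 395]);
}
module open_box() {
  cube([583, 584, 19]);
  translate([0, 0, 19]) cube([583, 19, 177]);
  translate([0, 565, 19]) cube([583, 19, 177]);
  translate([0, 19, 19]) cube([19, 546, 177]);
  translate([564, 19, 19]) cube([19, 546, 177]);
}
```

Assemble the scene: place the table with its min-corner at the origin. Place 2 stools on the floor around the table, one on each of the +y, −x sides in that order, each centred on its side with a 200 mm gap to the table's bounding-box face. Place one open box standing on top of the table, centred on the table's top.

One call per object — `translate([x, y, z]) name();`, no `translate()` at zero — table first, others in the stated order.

table();
translate([215, 1082, 0]) stool();
translate([-537, 314, 0]) stool();
translate([92, 149, 752]) open_box();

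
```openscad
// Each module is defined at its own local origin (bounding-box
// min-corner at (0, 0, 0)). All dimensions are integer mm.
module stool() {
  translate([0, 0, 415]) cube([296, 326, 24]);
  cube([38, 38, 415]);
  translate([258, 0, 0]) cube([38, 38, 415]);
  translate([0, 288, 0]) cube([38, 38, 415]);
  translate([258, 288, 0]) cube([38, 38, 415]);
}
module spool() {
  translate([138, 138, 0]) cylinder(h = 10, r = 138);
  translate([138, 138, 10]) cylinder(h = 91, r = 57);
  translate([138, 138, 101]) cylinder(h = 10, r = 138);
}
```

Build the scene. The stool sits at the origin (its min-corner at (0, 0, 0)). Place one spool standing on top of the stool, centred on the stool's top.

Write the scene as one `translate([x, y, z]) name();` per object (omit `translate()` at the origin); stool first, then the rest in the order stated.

stool();
translate([10, 25, 439]) spool();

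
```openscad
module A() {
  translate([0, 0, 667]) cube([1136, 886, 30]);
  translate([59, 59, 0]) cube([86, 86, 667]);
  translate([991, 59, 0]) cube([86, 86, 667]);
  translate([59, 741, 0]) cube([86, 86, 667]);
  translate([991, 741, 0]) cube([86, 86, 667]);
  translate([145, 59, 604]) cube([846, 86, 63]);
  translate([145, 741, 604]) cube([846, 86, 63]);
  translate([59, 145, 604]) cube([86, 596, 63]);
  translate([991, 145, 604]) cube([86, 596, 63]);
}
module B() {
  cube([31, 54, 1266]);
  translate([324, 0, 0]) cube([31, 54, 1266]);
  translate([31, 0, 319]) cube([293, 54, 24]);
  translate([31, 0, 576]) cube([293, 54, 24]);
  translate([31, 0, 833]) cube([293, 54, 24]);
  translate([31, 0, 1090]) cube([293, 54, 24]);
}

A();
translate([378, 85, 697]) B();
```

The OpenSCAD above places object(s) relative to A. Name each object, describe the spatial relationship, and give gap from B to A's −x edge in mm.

The ladder's min-x is at 378; the table's min-x is 0; gap = 378 mm.

A is a table. B is a ladder. The ladder is on top of the table. The gap from the ladder to the table's −x edge is 378 mm.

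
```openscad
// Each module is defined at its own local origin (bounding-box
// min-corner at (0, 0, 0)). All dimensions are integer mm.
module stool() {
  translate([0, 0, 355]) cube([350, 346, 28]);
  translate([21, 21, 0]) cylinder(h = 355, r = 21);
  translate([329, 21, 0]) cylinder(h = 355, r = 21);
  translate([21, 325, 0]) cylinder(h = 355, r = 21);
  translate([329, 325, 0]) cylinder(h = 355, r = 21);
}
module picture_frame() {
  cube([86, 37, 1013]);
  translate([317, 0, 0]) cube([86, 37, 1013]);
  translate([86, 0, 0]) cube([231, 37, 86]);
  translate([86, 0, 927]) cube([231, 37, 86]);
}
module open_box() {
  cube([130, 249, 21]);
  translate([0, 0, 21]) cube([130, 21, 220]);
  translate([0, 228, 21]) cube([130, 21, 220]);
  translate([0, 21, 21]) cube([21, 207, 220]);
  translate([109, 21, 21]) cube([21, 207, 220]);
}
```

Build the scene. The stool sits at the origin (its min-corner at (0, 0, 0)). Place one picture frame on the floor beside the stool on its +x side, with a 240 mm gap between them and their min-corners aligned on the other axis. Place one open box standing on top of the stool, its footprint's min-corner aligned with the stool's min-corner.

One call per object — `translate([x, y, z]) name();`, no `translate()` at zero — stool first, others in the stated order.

stool();
translate([590, 0, 0]) picture_frame();
translate([0, 0, 383]) open_box();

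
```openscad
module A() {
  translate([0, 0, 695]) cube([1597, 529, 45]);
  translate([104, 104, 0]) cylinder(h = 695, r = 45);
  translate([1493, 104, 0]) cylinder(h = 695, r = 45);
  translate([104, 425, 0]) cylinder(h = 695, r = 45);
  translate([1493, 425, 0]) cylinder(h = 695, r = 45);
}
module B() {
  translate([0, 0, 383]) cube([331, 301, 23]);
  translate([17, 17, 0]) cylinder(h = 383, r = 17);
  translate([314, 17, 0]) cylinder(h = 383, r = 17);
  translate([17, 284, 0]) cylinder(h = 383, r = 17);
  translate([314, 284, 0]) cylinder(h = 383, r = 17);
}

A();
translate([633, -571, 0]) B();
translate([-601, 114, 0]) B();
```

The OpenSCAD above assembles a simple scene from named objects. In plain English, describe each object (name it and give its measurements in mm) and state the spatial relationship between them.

A is a table: top 1597 mm (x) × 529 mm (y), 45 mm thick, upper face at z = 740 mm, on four round legs of 90 mm diameter, each leg's bounding box inset 59 mm from the nearest pair of top edges, running from z = 0 to the bottom of the top.

B is a simple wooden stool: a rectangular seat 331 mm (x) by 301 mm (y), 23 mm thick, top face at z = 406 mm, on four round legs, each 34 mm in diameter. The legs rest on z = 0, each leg's axis is inset half a diameter from the nearest pair of seat edges (so the leg's bounding box is flush with the corner).

Two stools sit around the table at the −y, −x sides.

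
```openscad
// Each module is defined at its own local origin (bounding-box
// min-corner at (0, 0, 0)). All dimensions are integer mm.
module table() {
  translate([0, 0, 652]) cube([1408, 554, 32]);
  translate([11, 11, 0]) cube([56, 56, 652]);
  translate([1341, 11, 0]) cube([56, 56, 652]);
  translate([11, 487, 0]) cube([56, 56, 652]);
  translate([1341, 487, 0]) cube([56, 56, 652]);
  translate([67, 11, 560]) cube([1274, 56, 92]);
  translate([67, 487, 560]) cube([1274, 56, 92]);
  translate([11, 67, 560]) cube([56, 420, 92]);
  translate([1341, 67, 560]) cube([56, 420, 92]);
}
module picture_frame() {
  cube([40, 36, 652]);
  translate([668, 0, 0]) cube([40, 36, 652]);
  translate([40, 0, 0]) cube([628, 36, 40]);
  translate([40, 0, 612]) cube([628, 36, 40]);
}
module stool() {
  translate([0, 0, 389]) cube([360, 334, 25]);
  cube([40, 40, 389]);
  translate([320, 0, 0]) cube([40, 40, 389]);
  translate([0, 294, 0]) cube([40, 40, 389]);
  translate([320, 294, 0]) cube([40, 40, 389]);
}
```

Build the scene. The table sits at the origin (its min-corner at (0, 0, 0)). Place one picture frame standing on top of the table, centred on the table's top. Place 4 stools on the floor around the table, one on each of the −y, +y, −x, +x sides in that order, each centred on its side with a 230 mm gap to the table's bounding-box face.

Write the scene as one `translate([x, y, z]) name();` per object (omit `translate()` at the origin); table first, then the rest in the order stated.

table();
translate([350, 259, 684]) picture_frame();
translate([524, -564, 0]) stool();
translate([524, 784, 0]) stool();
translate([-590, 110, 0]) stool();
translate([1638, 110, 0]) stool();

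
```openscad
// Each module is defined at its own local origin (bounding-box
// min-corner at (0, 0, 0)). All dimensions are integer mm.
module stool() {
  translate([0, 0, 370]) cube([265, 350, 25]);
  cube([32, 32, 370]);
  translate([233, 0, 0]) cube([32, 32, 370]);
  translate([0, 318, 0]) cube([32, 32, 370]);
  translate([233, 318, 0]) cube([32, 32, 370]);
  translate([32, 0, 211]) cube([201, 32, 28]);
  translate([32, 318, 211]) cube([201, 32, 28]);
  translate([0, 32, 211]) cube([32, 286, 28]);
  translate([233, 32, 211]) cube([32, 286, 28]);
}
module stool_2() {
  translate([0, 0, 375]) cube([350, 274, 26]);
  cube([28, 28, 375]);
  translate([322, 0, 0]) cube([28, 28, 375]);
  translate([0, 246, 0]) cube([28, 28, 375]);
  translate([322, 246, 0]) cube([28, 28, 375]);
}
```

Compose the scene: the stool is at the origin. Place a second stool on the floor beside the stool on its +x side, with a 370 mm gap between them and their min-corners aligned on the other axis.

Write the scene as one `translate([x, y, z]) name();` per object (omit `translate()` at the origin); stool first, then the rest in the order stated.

stool();
translate([635, 0, 0]) stool_2();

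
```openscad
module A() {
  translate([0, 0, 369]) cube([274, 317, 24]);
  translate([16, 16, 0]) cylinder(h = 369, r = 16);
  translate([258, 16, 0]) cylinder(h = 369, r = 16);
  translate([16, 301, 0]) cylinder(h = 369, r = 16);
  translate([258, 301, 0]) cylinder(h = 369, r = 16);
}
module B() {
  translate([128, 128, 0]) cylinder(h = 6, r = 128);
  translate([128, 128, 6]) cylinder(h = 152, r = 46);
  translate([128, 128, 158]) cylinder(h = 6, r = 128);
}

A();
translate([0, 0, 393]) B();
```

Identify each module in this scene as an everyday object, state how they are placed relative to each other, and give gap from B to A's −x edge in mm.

The spool's min-x is at 0; the stool's min-x is 0; gap = 0 mm.

A is a stool. B is a spool. The spool is on top of the stool. The gap from the spool to the stool's −x edge is 0 mm.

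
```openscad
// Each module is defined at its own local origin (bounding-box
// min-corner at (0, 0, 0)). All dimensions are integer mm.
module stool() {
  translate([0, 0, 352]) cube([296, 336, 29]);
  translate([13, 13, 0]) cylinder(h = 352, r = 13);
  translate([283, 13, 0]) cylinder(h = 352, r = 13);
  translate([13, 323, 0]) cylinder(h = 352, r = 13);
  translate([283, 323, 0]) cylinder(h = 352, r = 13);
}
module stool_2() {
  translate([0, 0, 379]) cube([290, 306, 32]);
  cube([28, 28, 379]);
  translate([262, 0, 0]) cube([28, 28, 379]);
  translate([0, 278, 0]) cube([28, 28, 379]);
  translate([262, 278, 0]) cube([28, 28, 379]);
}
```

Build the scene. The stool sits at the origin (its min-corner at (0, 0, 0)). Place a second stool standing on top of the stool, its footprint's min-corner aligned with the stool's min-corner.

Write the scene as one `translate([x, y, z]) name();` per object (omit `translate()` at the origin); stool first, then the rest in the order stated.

stool();
translate([0, 0, 381]) stool_2();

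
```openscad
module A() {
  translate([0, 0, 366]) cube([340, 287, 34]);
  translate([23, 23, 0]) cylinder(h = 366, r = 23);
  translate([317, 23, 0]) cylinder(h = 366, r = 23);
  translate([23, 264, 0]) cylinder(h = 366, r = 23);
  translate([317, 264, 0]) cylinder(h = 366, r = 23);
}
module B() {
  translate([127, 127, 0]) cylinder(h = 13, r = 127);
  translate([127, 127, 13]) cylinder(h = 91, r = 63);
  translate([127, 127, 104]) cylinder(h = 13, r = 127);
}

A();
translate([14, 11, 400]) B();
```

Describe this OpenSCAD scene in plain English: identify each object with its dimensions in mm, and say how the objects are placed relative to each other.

A is a four-legged stool. The seat is 340×287 mm, 34 mm thick, top at z = 400 mm. It stands on four round legs, each 46 mm in diameter, from z = 0 to the seat underside, each leg's axis is inset half a diameter from the nearest pair of seat edges (so the leg's bounding box is flush with the corner).

B is a spool: two coaxial disc flanges of radius 127 mm and thickness 13 mm, joined by a core cylinder of radius 63 mm and height 91 mm. The lower flange rests on z = 0 and the three cylinders share a vertical axis.

The spool is on top of the stool.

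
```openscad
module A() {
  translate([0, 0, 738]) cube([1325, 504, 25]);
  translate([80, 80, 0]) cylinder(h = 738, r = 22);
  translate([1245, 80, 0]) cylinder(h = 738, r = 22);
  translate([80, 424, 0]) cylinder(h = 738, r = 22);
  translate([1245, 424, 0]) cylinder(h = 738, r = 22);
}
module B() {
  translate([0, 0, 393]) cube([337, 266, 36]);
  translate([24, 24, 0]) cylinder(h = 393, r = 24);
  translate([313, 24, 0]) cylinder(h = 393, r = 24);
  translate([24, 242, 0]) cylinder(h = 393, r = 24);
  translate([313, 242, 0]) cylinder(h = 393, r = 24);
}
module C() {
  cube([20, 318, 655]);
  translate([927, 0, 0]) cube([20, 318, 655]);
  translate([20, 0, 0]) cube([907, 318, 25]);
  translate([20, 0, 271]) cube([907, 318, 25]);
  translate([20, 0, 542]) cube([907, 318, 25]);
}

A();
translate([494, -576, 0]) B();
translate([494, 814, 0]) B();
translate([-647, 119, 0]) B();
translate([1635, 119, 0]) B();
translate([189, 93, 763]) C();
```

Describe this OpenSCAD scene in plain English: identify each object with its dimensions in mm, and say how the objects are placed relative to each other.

A is a rectangular dining table. The top is 1325×504×25 mm with its upper surface at z = 763 mm. It stands on four round legs of 44 mm diameter, each leg's bounding box inset 58 mm from the nearest pair of top edges, running from the floor to the underside of the top.

B is a four-legged stool. The seat is 337×266 mm, 36 mm thick, top at z = 429 mm. It stands on four round legs, each 48 mm in diameter, from z = 0 to the seat underside, each leg's axis is inset half a diameter from the nearest pair of seat edges (so the leg's bounding box is flush with the corner).

C is a bookshelf 947 mm wide overall, 318 mm deep and 655 mm tall. The two sides are 20 mm thick vertical panels. 3 horizontal shelves of 25 mm thickness span between the inner faces of the sides; the lowest shelf sits on the floor and shelves are stacked with a clear vertical gap of 246 mm between each pair.

Four stools sit around the table at the −y, +y, −x, +x sides. The bookshelf is on top of the table, centred.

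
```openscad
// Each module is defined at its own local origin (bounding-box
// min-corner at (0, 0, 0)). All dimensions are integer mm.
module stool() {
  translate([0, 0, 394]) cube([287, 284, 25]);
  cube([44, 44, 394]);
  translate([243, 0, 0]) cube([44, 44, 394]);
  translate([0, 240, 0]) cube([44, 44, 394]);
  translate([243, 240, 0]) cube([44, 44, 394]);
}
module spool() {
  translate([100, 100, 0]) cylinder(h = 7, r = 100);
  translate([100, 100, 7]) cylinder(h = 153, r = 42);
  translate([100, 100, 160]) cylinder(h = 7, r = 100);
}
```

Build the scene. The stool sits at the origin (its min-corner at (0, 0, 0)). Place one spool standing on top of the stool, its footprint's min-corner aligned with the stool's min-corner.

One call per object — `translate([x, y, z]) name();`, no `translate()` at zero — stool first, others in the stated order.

stool();
translate([0, 0, 419]) spool();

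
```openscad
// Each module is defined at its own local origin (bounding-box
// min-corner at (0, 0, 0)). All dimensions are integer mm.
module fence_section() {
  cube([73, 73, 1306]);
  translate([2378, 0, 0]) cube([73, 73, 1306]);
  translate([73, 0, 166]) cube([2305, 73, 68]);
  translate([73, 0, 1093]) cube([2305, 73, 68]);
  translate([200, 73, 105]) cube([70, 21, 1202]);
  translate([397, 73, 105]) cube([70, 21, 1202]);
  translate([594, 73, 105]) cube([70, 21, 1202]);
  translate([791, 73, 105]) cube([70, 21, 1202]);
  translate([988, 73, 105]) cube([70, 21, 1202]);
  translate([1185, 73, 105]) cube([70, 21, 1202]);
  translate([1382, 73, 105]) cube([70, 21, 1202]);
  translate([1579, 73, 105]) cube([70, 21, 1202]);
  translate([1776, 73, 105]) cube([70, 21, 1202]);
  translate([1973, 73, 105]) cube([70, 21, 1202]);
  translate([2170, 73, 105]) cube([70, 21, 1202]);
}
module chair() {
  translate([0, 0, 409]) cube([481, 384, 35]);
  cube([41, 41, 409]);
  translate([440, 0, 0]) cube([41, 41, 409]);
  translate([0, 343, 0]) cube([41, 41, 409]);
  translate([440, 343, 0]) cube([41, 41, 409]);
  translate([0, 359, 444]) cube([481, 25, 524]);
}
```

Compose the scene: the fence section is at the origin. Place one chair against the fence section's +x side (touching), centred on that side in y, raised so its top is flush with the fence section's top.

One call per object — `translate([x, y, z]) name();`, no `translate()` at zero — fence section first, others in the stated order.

fence_section();
translate([2451, -145, 339]) chair();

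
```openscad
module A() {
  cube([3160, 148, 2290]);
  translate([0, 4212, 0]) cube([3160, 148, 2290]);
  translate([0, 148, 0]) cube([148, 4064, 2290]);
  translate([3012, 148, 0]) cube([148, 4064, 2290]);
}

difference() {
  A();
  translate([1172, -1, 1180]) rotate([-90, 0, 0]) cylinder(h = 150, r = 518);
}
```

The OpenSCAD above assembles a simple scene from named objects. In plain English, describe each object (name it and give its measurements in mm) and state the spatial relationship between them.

A is a box-shaped house frame (walls only): outside footprint 3160×4360 mm, wall height 2290 mm, wall thickness 148 mm. The two y-facing walls run the full x-width; the two x-facing walls fit between the inner faces of the y-facing walls.

The house frame has a circular hole of radius 518 mm through its front wall, centred at (x = 1172, z = 1180).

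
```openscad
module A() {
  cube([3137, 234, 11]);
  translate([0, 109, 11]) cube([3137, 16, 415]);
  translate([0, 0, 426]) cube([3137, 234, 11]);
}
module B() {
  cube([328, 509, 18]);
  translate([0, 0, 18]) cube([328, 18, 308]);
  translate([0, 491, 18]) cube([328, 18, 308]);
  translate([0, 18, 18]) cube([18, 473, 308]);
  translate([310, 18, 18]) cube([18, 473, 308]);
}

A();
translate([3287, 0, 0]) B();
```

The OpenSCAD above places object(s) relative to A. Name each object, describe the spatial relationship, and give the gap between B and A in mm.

The open box's nearest face is 150 mm from the I-beam's +x face.

A is an I-beam. B is an open box. The open box is on the floor beside the I-beam on its +x side. The gap between the open box and the I-beam is 150 mm.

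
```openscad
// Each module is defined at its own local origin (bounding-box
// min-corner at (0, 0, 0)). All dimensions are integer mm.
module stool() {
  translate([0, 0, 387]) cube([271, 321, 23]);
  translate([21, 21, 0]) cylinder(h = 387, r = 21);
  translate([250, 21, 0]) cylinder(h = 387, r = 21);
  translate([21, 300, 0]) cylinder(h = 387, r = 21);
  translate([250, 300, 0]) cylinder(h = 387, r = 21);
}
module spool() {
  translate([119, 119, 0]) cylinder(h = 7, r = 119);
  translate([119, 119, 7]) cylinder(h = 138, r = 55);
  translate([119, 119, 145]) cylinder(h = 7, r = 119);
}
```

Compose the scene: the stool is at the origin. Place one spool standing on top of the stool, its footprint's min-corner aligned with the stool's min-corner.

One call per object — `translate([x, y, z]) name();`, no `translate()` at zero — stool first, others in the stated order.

stool();
translate([0, 0, 410]) spool();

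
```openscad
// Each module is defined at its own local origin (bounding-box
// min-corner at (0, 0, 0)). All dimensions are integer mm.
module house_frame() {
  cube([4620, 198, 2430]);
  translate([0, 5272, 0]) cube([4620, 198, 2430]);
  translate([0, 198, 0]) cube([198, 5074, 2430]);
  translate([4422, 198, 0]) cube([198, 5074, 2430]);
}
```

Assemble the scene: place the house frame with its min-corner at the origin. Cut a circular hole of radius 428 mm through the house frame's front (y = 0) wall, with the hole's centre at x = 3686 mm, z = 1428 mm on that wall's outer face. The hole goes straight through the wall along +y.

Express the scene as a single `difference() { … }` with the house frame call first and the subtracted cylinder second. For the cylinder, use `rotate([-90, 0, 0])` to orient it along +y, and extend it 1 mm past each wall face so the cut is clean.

difference() {
  house_frame();
  translate([3686, -1, 1428]) rotate([-90, 0, 0]) cylinder(h = 200, r = 428);
}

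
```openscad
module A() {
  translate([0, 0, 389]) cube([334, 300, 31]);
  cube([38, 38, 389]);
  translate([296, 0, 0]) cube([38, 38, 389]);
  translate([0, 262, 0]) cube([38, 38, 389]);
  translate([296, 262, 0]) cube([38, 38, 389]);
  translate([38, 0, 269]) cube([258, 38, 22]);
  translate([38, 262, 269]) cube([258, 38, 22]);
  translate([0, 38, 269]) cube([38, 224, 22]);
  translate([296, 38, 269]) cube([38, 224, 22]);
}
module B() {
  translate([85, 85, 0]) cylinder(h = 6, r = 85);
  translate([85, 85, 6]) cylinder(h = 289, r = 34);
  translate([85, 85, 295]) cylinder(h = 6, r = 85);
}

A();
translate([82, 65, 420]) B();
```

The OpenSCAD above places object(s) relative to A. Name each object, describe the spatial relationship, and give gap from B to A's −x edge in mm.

A is a stool. B is a spool. The spool is on top of the stool, centred. The gap from the spool to the stool's −x edge is 82 mm.

The spool's min-x is at 82; the stool's min-x is 0; gap = 82 mm.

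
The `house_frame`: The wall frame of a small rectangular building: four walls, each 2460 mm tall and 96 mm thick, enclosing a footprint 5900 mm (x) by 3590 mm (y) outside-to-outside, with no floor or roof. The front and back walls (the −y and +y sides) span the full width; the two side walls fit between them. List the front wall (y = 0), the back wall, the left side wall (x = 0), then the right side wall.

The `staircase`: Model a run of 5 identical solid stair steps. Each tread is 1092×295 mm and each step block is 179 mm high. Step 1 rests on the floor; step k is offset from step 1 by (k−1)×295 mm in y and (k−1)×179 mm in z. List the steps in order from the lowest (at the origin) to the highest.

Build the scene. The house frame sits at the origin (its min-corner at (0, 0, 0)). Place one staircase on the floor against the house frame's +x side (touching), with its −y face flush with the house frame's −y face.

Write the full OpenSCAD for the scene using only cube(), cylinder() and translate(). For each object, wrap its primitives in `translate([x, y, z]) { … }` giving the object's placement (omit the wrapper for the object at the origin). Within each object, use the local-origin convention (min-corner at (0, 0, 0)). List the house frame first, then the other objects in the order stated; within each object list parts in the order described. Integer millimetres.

cube([5900, 96, 2460]);
translate([0, 3494, 0]) cube([5900, 96, 2460]);
translate([0, 96, 0]) cube([96, 3398, 2460]);
translate([5804, 96, 0]) cube([96, 3398, 2460]);
translate([5900, 0, 0]) {
  cube([1092, 295, 179]);
  translate([0, 295, 179]) cube([1092, 295, 179]);
  translate([0, 590, 358]) cube([1092, 295, 179]);
  translate([0, 885, 537]) cube([1092, 295, 179]);
  translate([0, 1180, 716]) cube([1092, 295, 179]);
}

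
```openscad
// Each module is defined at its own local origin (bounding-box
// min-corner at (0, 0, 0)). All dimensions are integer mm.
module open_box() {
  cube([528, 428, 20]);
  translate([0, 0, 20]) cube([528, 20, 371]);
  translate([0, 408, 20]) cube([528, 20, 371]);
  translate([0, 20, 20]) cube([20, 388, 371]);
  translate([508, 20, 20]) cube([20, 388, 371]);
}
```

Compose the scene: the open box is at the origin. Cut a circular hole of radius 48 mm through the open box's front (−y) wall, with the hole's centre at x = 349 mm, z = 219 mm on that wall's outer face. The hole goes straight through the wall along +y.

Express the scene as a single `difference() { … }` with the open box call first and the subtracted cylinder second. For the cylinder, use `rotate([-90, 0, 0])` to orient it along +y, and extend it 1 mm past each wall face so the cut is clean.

difference() {
  open_box();
  translate([349, -1, 219]) rotate([-90, 0, 0]) cylinder(h = 22, r = 48);
}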